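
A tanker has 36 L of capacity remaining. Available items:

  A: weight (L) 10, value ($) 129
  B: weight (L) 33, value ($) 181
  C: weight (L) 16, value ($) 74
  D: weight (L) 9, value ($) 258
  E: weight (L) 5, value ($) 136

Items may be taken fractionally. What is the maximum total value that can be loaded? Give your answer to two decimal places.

588.82

Ratios (sorted): D 28.67, E 27.20, A 12.90, B 5.48, C 4.62
take D (9 @ 258); take E (5 @ 136); take A (10 @ 129); take 12/33 of B → 65.82. Capacity used 36/36.
Total value = 588.82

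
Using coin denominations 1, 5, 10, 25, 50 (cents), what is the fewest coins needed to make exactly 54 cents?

Use the largest denomination that fits, subtract, and repeat.
54 = 1×50 + 4×1
Total coins = 1 + 4 = 5

5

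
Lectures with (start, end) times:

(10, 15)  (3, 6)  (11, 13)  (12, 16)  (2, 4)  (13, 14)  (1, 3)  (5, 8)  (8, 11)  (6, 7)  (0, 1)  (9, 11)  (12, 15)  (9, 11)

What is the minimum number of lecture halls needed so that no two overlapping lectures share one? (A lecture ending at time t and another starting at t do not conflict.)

The answer is the maximum number of intervals overlapping at any instant.
Events (time:±→running): 0:+→1 1:-→0 1:+→1 2:+→2 3:-→1 3:+→2 4:-→1 5:+→2 6:-→1 6:+→2 7:-→1 8:-→0 8:+→1 9:+→2 9:+→3 10:+→4 … peak 4.

4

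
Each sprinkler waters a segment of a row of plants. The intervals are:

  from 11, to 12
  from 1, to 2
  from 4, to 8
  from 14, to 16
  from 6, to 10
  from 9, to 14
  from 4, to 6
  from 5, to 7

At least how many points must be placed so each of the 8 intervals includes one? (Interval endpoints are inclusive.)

4

Process intervals by earliest right end; each time one isn't hit yet, stab at its right endpoint.
Sorted: [1,2] [4,6] [5,7] [4,8] [6,10] [11,12] [9,14] [14,16]
{[1,2]} hit by 2; {[4,6],[5,7],[4,8],[6,10]} hit by 6; {[11,12],[9,14]} hit by 12; {[14,16]} hit by 16.
Points: 2, 6, 12, 16 (4 total).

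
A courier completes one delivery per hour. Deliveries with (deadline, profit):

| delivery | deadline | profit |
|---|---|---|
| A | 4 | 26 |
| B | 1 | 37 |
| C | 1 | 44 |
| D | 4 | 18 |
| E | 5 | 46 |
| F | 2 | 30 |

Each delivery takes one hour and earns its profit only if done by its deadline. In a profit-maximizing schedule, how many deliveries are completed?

5

By profit: E(d5,46), C(d1,44), B(d1,37), F(d2,30), A(d4,26), D(d4,18)
E→slot 5; C→slot 1; B skipped; F→slot 2; A→slot 4; D→slot 3.
5 of 6 scheduled.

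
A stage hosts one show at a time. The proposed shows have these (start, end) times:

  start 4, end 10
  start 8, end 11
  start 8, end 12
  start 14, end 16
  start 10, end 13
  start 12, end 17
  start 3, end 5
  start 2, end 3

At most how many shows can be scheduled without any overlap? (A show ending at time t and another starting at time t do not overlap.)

4

Sorted by end: (2,3)  (3,5)  (4,10)  (8,11)  (8,12)  (10,13)  (14,16)  (12,17)
take (2,3); take (3,5); skip (4,10); take (8,11); skip (8,12); take (14,16).
Selected 4 shows.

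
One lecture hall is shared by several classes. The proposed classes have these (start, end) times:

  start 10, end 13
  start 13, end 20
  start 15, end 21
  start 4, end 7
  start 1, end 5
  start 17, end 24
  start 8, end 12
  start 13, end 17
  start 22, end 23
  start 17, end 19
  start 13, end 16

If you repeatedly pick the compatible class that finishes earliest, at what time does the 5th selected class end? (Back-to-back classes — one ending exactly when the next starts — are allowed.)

23

Greedy by earliest finish: after sorting by end time, pick each interval compatible with the last pick.
By end time: (1,5), (4,7), (8,12), (10,13), (13,16), (13,17), (17,19), (13,20), (15,21), (22,23), (17,24).
Pick (1,5); next start ≥ 5 → (8,12); next start ≥ 12 → (13,16); next start ≥ 16 → (17,19); next start ≥ 19 → (22,23).
Selected: (1,5) (8,12) (13,16) (17,19) (22,23)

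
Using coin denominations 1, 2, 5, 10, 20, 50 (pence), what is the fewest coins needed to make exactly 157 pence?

157 = 3×50 + 1×5 + 1×2
Total coins = 3 + 1 + 1 = 5

5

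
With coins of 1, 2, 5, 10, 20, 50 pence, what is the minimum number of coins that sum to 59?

4

59 − 1×50→9 − 1×5→4 − 2×2→0
Total coins = 1 + 1 + 2 = 4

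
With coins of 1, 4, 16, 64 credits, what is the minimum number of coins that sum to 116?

5

Use the largest denomination that fits, subtract, and repeat.
116 − 1×64→52 − 3×16→4 − 1×4→0
Total coins = 1 + 3 + 1 = 5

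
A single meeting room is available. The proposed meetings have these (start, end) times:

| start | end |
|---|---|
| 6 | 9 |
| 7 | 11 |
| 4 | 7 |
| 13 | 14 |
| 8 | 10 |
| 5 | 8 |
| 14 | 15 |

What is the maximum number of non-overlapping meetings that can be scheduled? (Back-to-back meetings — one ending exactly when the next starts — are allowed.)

Sort by end time and greedily take each interval whose start is ≥ the last chosen end.
By end time: (4,7), (5,8), (6,9), (8,10), (7,11), (13,14), (14,15).
Pick (4,7); next start ≥ 7 → (8,10); next start ≥ 10 → (13,14); next start ≥ 14 → (14,15).
Selected 4 meetings.

4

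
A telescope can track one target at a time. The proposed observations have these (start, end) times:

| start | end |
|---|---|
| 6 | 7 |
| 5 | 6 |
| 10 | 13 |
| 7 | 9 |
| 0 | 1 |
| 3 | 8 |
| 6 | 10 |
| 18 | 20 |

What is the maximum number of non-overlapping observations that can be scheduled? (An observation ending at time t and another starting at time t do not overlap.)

Sorted by end: (0,1)  (5,6)  (6,7)  (3,8)  (7,9)  (6,10)  (10,13)  (18,20)
take (0,1); take (5,6); take (6,7); skip (3,8); take (7,9); take (10,13); take (18,20).
Selected 6 observations.

6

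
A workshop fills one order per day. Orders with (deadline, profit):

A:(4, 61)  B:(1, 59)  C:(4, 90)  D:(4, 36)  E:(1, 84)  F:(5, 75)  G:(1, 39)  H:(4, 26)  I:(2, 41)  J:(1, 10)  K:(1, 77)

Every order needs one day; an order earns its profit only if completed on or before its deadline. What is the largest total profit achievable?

Take jobs in profit order; each goes to the latest open slot no later than its deadline.
Profit order: C=90 E=84 K=77 F=75 A=61 B=59 I=41 G=39 D=36 H=26 J=10
Assign: C→slot 4, E→slot 1, K skipped, F→slot 5, A→slot 3, B skipped, I→slot 2, G skipped, D skipped, H skipped, J skipped.
Slots: [1:E] [2:I] [3:A] [4:C] [5:F]
Profit = 84 + 41 + 61 + 90 + 75 = 351

351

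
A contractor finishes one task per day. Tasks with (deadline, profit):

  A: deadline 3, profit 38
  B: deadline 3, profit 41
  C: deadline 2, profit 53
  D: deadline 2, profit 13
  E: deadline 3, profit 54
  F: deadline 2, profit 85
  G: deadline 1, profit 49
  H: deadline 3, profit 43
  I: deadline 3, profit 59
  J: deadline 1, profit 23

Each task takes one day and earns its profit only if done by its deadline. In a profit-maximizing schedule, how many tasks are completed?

3

By profit: F(d2,85), I(d3,59), E(d3,54), C(d2,53), G(d1,49), H(d3,43), B(d3,41), A(d3,38), J(d1,23), D(d2,13)
F→slot 2; I→slot 3; E→slot 1; C skipped; G skipped; H skipped; B skipped; A skipped; J skipped; D skipped.
3 of 10 scheduled.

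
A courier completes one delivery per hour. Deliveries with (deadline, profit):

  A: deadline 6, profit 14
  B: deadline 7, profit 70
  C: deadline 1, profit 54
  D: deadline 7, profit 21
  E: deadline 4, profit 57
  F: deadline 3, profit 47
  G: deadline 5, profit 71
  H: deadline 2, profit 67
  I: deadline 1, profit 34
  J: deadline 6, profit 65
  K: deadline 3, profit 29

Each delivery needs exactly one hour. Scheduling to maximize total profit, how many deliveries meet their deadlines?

7

Take jobs in profit order; each goes to the latest open slot no later than its deadline.
Profit order: G=71 B=70 H=67 J=65 E=57 C=54 F=47 I=34 K=29 D=21 A=14
Assign: G→slot 5, B→slot 7, H→slot 2, J→slot 6, E→slot 4, C→slot 1, F→slot 3, I skipped, K skipped, D skipped, A skipped.
Slots: [1:C] [2:H] [3:F] [4:E] [5:G] [6:J] [7:B]
7 of 11 scheduled.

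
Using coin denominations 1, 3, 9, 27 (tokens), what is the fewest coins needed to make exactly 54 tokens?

2

54 − 2×27→0
Total coins = 2 = 2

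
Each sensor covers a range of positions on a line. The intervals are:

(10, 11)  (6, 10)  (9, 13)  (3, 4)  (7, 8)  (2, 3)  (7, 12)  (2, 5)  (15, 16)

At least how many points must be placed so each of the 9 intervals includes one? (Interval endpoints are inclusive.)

Process intervals by earliest right end; each time one isn't hit yet, stab at its right endpoint.
Sorted: [2,3] [3,4] [2,5] [7,8] [6,10] [10,11] [7,12] [9,13] [15,16]
{[2,3],[3,4],[2,5]} hit by 3; {[7,8],[6,10]} hit by 8; {[10,11],[7,12],[9,13]} hit by 11; {[15,16]} hit by 16.
Points: 3, 8, 11, 16 (4 total).

4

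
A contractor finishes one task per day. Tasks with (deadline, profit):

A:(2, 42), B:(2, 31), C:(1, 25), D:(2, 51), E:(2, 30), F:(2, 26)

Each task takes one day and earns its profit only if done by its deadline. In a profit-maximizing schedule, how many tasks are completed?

2

Take jobs in profit order; each goes to the latest open slot no later than its deadline.
Profit order: D=51 A=42 B=31 E=30 F=26 C=25
Assign: D→slot 2, A→slot 1, B skipped, E skipped, F skipped, C skipped.
Slots: [1:A] [2:D]
2 of 6 scheduled.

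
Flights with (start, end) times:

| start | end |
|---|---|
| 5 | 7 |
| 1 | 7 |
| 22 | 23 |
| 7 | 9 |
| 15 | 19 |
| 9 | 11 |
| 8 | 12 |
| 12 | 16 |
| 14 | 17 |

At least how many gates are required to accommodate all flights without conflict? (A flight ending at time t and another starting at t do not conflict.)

3

The answer is the maximum number of intervals overlapping at any instant.
Events (time:±→running): 1:+→1 5:+→2 7:-→1 7:-→0 7:+→1 8:+→2 9:-→1 9:+→2 11:-→1 12:-→0 12:+→1 14:+→2 15:+→3 … peak 3.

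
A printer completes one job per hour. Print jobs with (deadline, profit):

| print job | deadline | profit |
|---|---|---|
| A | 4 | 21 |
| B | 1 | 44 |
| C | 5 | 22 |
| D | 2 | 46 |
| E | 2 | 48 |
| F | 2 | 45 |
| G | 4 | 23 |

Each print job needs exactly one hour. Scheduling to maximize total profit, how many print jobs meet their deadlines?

Take jobs in profit order; each goes to the latest open slot no later than its deadline.
By profit: E(d2,48), D(d2,46), F(d2,45), B(d1,44), G(d4,23), C(d5,22), A(d4,21)
E→slot 2; D→slot 1; F skipped; B skipped; G→slot 4; C→slot 5; A→slot 3.
5 of 7 scheduled.

5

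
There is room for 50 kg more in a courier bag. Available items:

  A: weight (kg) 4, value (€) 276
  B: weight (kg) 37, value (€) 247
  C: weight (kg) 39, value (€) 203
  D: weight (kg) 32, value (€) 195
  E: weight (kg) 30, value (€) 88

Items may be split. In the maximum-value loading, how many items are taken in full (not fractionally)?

Ratios (sorted): A 69.00, B 6.68, D 6.09, C 5.21, E 2.93
take A (4 @ 276); take B (37 @ 247); take 9/32 of D → 54.84. Capacity used 50/50.
2 item(s) taken whole; one partial (take 9/32 of D).

2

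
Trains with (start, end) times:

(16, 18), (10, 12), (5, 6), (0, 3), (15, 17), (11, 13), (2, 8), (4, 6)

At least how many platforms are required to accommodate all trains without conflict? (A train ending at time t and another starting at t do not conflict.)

starts: [0, 2, 4, 5, 10, 11, 15, 16]
ends:   [3, 6, 6, 8, 12, 13, 17, 18]
s0→1 s2→2 e3→1 s4→2 s5→3  — peak 3.

3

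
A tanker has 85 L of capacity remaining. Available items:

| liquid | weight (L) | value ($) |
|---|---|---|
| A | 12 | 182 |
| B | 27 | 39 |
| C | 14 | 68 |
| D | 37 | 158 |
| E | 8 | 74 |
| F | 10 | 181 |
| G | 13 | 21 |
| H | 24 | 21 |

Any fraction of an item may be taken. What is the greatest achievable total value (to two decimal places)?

669.46

Order: F (181/10=18.10) > A (182/12=15.17) > E (74/8=9.25) > C (68/14=4.86) > D (158/37=4.27) > G (21/13=1.62) > B (39/27=1.44) > H (21/24=0.88)
Fill: take F (10 @ 181) → take A (12 @ 182) → take E (8 @ 74) → take C (14 @ 68) → take D (37 @ 158) → take 4/13 of G → 6.46; 85/85 used.
Total value = 669.46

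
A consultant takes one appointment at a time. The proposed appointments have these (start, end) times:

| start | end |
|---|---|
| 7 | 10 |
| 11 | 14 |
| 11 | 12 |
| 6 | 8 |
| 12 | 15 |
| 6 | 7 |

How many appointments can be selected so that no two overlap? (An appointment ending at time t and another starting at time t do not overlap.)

4

By end time: (6,7), (6,8), (7,10), (11,12), (11,14), (12,15).
Pick (6,7); next start ≥ 7 → (7,10); next start ≥ 10 → (11,12); next start ≥ 12 → (12,15).
Selected 4 appointments.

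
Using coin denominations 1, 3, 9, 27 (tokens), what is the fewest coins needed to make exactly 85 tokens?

5

85 − 3×27→4 − 1×3→1 − 1×1→0
Total coins = 3 + 1 + 1 = 5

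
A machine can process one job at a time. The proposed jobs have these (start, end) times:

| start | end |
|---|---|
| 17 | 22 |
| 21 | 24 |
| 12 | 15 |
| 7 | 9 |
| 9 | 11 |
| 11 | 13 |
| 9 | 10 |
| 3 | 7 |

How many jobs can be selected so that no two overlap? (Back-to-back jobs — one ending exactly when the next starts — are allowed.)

Sort by end time and greedily take each interval whose start is ≥ the last chosen end.
By end time: (3,7), (7,9), (9,10), (9,11), (11,13), (12,15), (17,22), (21,24).
Pick (3,7); next start ≥ 7 → (7,9); next start ≥ 9 → (9,10); next start ≥ 10 → (11,13); next start ≥ 13 → (17,22).
Selected 5 jobs.

5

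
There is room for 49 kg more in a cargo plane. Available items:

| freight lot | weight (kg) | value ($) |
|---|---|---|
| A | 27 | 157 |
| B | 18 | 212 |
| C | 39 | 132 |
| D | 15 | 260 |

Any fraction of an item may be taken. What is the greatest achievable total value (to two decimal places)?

565.04

Order: D (260/15=17.33) > B (212/18=11.78) > A (157/27=5.81) > C (132/39=3.38)
Fill: take D (15 @ 260) → take B (18 @ 212) → take 16/27 of A → 93.04; 49/49 used.
Total value = 565.04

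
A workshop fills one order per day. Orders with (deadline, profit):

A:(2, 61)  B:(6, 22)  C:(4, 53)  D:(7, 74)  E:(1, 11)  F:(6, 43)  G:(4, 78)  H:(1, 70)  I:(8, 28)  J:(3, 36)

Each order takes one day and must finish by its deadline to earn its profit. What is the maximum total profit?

429

Sort by profit descending; place each in the latest free slot ≤ its deadline.
Profit order: G=78 D=74 H=70 A=61 C=53 F=43 J=36 I=28 B=22 E=11
Assign: G→slot 4, D→slot 7, H→slot 1, A→slot 2, C→slot 3, F→slot 6, J skipped, I→slot 8, B→slot 5, E skipped.
Slots: [1:H] [2:A] [3:C] [4:G] [5:B] [6:F] [7:D] [8:I]
Profit = 70 + 61 + 53 + 78 + 22 + 43 + 74 + 28 = 429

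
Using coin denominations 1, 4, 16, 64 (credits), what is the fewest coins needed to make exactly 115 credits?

Greedy: take as many of the largest coin as possible, then repeat with the remainder.
115 = 1×64 + 3×16 + 3×1
Total coins = 1 + 3 + 3 = 7

7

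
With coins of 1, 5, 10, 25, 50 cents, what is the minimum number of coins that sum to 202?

6

Greedy: take as many of the largest coin as possible, then repeat with the remainder.
202 − 4×50→2 − 2×1→0
Total coins = 4 + 2 = 6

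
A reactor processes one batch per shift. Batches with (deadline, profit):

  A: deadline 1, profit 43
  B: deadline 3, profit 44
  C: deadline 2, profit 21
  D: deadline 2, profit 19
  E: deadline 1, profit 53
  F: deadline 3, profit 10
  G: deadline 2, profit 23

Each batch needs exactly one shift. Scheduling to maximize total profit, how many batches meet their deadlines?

3

Sort by profit descending; place each in the latest free slot ≤ its deadline.
Profit order: E=53 B=44 A=43 G=23 C=21 D=19 F=10
Assign: E→slot 1, B→slot 3, A skipped, G→slot 2, C skipped, D skipped, F skipped.
Slots: [1:E] [2:G] [3:B]
3 of 7 scheduled.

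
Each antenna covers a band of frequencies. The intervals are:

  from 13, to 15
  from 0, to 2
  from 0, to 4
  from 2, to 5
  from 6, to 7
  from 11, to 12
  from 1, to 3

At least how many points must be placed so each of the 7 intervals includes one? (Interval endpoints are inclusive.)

4

Process intervals by earliest right end; each time one isn't hit yet, stab at its right endpoint.
By right end: [0,2]  [1,3]  [0,4]  [2,5]  [6,7]  [11,12]  [13,15]
[0,2] uncovered → point at 2; [6,7] uncovered → point at 7; [11,12] uncovered → point at 12; [13,15] uncovered → point at 15.
Points: 2, 7, 12, 15 (4 total).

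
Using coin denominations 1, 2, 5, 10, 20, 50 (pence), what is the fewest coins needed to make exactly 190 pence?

5

190 = 3×50 + 2×20
Total coins = 3 + 2 = 5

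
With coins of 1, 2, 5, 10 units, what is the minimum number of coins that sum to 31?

4

Use the largest denomination that fits, subtract, and repeat.
31 = 3×10 + 1×1
Total coins = 3 + 1 = 4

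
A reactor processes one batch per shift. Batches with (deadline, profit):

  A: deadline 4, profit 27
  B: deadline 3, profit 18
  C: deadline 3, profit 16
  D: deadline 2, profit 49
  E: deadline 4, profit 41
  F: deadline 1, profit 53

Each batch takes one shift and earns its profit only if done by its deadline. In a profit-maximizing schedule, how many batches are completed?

Take jobs in profit order; each goes to the latest open slot no later than its deadline.
By profit: F(d1,53), D(d2,49), E(d4,41), A(d4,27), B(d3,18), C(d3,16)
F→slot 1; D→slot 2; E→slot 4; A→slot 3; B skipped; C skipped.
4 of 6 scheduled.

4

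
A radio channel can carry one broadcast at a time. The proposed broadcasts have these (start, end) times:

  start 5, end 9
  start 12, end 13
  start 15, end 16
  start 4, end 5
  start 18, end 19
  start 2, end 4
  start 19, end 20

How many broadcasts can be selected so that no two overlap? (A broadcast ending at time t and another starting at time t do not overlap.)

Sorted by end: (2,4)  (4,5)  (5,9)  (12,13)  (15,16)  (18,19)  (19,20)
take (2,4); take (4,5); take (5,9); take (12,13); take (15,16); take (18,19); take (19,20).
Selected 7 broadcasts.

7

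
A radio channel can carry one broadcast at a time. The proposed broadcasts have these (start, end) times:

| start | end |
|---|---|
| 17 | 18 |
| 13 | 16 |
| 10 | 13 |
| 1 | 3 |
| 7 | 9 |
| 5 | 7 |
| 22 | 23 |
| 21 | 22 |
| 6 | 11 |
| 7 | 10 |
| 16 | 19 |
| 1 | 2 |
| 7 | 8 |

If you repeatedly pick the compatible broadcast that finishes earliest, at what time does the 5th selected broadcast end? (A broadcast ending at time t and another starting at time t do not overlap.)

By end time: (1,2), (1,3), (5,7), (7,8), (7,9), (7,10), (6,11), (10,13), (13,16), (17,18), (16,19), (21,22), (22,23).
Pick (1,2); next start ≥ 2 → (5,7); next start ≥ 7 → (7,8); next start ≥ 8 → (10,13); next start ≥ 13 → (13,16); next start ≥ 16 → (17,18); next start ≥ 18 → (21,22); next start ≥ 22 → (22,23).
Selected: (1,2) (5,7) (7,8) (10,13) (13,16) (17,18) (21,22) (22,23)

16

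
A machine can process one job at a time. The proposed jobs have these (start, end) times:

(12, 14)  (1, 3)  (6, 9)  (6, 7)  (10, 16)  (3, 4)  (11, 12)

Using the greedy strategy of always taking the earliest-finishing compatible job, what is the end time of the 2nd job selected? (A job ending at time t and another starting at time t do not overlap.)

Order by finish time; keep every interval that doesn't clash with the previous kept one.
Sorted by end: (1,3)  (3,4)  (6,7)  (6,9)  (11,12)  (12,14)  (10,16)
take (1,3); take (3,4); take (6,7); skip (6,9); take (11,12); take (12,14); skip (10,16).
Selected: (1,3) (3,4) (6,7) (11,12) (12,14)

4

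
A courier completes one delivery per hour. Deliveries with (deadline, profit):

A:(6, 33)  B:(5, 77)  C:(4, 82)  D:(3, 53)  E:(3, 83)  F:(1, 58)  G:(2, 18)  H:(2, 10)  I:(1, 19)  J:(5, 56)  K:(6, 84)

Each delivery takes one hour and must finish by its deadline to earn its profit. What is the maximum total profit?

440

Sort by profit descending; place each in the latest free slot ≤ its deadline.
Profit order: K=84 E=83 C=82 B=77 F=58 J=56 D=53 A=33 I=19 G=18 H=10
Assign: K→slot 6, E→slot 3, C→slot 4, B→slot 5, F→slot 1, J→slot 2, D skipped, A skipped, I skipped, G skipped, H skipped.
Slots: [1:F] [2:J] [3:E] [4:C] [5:B] [6:K]
Profit = 58 + 56 + 83 + 82 + 77 + 84 = 440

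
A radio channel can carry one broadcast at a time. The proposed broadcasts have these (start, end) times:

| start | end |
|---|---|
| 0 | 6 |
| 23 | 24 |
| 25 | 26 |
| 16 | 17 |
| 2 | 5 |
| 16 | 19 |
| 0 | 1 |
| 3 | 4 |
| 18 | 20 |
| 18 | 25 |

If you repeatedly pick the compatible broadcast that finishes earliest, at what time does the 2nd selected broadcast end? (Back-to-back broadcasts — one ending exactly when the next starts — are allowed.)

4

Order by finish time; keep every interval that doesn't clash with the previous kept one.
Sorted by end: (0,1)  (3,4)  (2,5)  (0,6)  (16,17)  (16,19)  (18,20)  (23,24)  (18,25)  (25,26)
take (0,1); take (3,4); take (16,17); skip (16,19); take (18,20); take (23,24); take (25,26).
Selected: (0,1) (3,4) (16,17) (18,20) (23,24) (25,26)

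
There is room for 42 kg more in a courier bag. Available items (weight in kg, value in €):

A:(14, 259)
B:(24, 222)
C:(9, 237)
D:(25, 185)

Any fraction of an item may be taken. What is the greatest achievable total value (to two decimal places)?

Ratios (sorted): C 26.33, A 18.50, B 9.25, D 7.40
take C (9 @ 237); take A (14 @ 259); take 19/24 of B → 175.75. Capacity used 42/42.
Total value = 671.75

671.75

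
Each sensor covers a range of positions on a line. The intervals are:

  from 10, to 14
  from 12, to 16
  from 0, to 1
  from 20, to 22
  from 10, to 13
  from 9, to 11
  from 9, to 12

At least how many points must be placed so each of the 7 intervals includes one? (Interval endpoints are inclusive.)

4

Sorted: [0,1] [9,11] [9,12] [10,13] [10,14] [12,16] [20,22]
{[0,1]} hit by 1; {[9,11],[9,12],[10,13],[10,14]} hit by 11; {[12,16]} hit by 16; {[20,22]} hit by 22.
Points: 1, 11, 16, 22 (4 total).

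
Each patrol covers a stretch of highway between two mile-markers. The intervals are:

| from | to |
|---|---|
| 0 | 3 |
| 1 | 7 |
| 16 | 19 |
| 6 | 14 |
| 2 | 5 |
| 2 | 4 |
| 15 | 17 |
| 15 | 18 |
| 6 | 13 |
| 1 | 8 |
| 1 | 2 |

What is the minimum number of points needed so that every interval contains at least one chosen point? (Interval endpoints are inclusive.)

Process intervals by earliest right end; each time one isn't hit yet, stab at its right endpoint.
Sorted: [1,2] [0,3] [2,4] [2,5] [1,7] [1,8] [6,13] [6,14] [15,17] [15,18] [16,19]
{[1,2],[0,3],[2,4],[2,5],[1,7],[1,8]} hit by 2; {[6,13],[6,14]} hit by 13; {[15,17],[15,18],[16,19]} hit by 17.
Points: 2, 13, 17 (3 total).

3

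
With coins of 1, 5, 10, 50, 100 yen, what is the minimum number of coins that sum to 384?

Use the largest denomination that fits, subtract, and repeat.
384 − 3×100→84 − 1×50→34 − 3×10→4 − 4×1→0
Total coins = 3 + 1 + 3 + 4 = 11

11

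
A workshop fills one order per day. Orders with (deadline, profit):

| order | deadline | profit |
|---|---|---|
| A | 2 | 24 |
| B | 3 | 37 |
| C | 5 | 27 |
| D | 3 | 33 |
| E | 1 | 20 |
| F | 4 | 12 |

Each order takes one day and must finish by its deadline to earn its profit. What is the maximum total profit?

Take jobs in profit order; each goes to the latest open slot no later than its deadline.
By profit: B(d3,37), D(d3,33), C(d5,27), A(d2,24), E(d1,20), F(d4,12)
B→slot 3; D→slot 2; C→slot 5; A→slot 1; E skipped; F→slot 4.
Profit = 24 + 33 + 37 + 12 + 27 = 133

133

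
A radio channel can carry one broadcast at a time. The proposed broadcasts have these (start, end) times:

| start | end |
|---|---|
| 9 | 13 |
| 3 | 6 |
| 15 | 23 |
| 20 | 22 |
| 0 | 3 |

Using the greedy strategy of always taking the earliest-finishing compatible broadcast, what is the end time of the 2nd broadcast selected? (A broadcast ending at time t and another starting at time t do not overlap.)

Order by finish time; keep every interval that doesn't clash with the previous kept one.
By end time: (0,3), (3,6), (9,13), (20,22), (15,23).
Pick (0,3); next start ≥ 3 → (3,6); next start ≥ 6 → (9,13); next start ≥ 13 → (20,22).
Selected: (0,3) (3,6) (9,13) (20,22)

6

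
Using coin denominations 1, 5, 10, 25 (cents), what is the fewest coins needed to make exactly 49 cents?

Use the largest denomination that fits, subtract, and repeat.
49 − 1×25→24 − 2×10→4 − 4×1→0
Total coins = 1 + 2 + 4 = 7

7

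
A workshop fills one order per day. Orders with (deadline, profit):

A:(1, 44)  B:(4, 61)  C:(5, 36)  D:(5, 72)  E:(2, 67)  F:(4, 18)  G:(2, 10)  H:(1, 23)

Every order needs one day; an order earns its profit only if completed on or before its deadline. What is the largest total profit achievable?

280

Take jobs in profit order; each goes to the latest open slot no later than its deadline.
By profit: D(d5,72), E(d2,67), B(d4,61), A(d1,44), C(d5,36), H(d1,23), F(d4,18), G(d2,10)
D→slot 5; E→slot 2; B→slot 4; A→slot 1; C→slot 3; H skipped; F skipped; G skipped.
Profit = 44 + 67 + 36 + 61 + 72 = 280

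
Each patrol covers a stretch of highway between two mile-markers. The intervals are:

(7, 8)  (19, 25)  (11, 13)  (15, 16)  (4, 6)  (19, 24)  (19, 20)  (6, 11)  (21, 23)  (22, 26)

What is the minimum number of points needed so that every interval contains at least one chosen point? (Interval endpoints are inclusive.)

Sorted: [4,6] [7,8] [6,11] [11,13] [15,16] [19,20] [21,23] [19,24] [19,25] [22,26]
{[4,6]} hit by 6; {[7,8],[6,11]} hit by 8; {[11,13]} hit by 13; {[15,16]} hit by 16; {[19,20]} hit by 20; {[21,23],[19,24],[19,25],[22,26]} hit by 23.
Points: 6, 8, 13, 16, 20, 23 (6 total).

6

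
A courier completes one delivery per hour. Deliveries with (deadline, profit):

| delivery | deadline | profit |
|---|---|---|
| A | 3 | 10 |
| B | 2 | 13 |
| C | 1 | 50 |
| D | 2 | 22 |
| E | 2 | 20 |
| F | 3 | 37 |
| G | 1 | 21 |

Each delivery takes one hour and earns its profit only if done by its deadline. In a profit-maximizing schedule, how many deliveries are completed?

Profit order: C=50 F=37 D=22 G=21 E=20 B=13 A=10
Assign: C→slot 1, F→slot 3, D→slot 2, G skipped, E skipped, B skipped, A skipped.
Slots: [1:C] [2:D] [3:F]
3 of 7 scheduled.

3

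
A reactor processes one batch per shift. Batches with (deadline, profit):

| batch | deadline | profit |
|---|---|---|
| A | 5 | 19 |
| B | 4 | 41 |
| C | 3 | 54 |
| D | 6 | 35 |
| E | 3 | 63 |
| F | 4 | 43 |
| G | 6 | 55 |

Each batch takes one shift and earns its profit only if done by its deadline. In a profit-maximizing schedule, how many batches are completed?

6

By profit: E(d3,63), G(d6,55), C(d3,54), F(d4,43), B(d4,41), D(d6,35), A(d5,19)
E→slot 3; G→slot 6; C→slot 2; F→slot 4; B→slot 1; D→slot 5; A skipped.
6 of 7 scheduled.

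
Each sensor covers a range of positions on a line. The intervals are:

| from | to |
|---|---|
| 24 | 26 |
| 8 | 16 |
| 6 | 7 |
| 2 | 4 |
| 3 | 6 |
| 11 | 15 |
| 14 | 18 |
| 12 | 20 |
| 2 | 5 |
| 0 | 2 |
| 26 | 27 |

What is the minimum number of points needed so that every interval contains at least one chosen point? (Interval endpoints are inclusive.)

Sort by right endpoint; whenever an interval is uncovered, place a point at its right end.
By right end: [0,2]  [2,4]  [2,5]  [3,6]  [6,7]  [11,15]  [8,16]  [14,18]  [12,20]  [24,26]  [26,27]
[0,2] uncovered → point at 2; [3,6] uncovered → point at 6; [11,15] uncovered → point at 15; [24,26] uncovered → point at 26.
Points: 2, 6, 15, 26 (4 total).

4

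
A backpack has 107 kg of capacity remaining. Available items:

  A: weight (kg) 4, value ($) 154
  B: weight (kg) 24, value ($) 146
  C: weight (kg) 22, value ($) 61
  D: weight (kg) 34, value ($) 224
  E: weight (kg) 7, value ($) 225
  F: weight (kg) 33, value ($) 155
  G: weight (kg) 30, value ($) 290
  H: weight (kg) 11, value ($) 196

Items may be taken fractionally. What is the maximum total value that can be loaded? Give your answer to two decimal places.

1216.75

Order: A (154/4=38.50) > E (225/7=32.14) > H (196/11=17.82) > G (290/30=9.67) > D (224/34=6.59) > B (146/24=6.08) > F (155/33=4.70) > C (61/22=2.77)
Fill: take A (4 @ 154) → take E (7 @ 225) → take H (11 @ 196) → take G (30 @ 290) → take D (34 @ 224) → take 21/24 of B → 127.75; 107/107 used.
Total value = 1216.75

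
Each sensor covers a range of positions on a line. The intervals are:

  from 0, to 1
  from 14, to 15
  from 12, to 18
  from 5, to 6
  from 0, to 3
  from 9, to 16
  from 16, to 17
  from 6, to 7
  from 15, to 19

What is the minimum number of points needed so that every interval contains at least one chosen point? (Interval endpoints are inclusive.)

By right end: [0,1]  [0,3]  [5,6]  [6,7]  [14,15]  [9,16]  [16,17]  [12,18]  [15,19]
[0,1] uncovered → point at 1; [5,6] uncovered → point at 6; [14,15] uncovered → point at 15; [16,17] uncovered → point at 17.
Points: 1, 6, 15, 17 (4 total).

4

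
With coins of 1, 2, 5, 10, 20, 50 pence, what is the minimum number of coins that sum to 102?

102 − 2×50→2 − 1×2→0
Total coins = 2 + 1 = 3

3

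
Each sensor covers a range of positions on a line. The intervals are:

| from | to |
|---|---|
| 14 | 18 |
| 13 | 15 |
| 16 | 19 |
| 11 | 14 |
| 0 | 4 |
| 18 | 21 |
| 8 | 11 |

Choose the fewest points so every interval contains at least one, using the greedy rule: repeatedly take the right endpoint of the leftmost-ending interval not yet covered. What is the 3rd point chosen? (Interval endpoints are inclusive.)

15

Sort by right endpoint; whenever an interval is uncovered, place a point at its right end.
Sorted: [0,4] [8,11] [11,14] [13,15] [14,18] [16,19] [18,21]
{[0,4]} hit by 4; {[8,11],[11,14]} hit by 11; {[13,15],[14,18]} hit by 15; {[16,19],[18,21]} hit by 19.
Points: 4, 11, 15, 19 (4 total).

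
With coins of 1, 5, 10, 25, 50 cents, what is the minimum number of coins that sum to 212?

Greedy: take as many of the largest coin as possible, then repeat with the remainder.
212 = 4×50 + 1×10 + 2×1
Total coins = 4 + 1 + 2 = 7

7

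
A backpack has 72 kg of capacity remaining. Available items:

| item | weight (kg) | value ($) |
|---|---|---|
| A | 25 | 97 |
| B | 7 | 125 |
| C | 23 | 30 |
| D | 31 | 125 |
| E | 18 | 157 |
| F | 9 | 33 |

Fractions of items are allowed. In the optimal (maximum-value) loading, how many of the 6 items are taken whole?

3

Sort by value per unit weight and fill in that order.
Ratios (sorted): B 17.86, E 8.72, D 4.03, A 3.88, F 3.67, C 1.30
take B (7 @ 125); take E (18 @ 157); take D (31 @ 125); take 16/25 of A → 62.08. Capacity used 72/72.
3 item(s) taken whole; one partial (take 16/25 of A).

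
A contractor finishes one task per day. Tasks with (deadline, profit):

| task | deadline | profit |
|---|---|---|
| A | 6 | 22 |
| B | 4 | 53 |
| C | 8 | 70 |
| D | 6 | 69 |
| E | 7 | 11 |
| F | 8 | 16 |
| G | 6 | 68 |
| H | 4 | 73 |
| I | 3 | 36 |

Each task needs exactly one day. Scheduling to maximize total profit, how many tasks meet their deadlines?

Sort by profit descending; place each in the latest free slot ≤ its deadline.
Profit order: H=73 C=70 D=69 G=68 B=53 I=36 A=22 F=16 E=11
Assign: H→slot 4, C→slot 8, D→slot 6, G→slot 5, B→slot 3, I→slot 2, A→slot 1, F→slot 7, E skipped.
Slots: [1:A] [2:I] [3:B] [4:H] [5:G] [6:D] [7:F] [8:C]
8 of 9 scheduled.

8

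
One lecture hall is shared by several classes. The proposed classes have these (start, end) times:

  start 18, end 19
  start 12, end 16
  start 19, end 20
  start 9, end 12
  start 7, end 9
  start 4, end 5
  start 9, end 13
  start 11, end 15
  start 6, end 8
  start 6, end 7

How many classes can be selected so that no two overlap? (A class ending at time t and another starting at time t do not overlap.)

Sorted by end: (4,5)  (6,7)  (6,8)  (7,9)  (9,12)  (9,13)  (11,15)  (12,16)  (18,19)  (19,20)
take (4,5); take (6,7); take (7,9); take (9,12); skip (11,15); take (12,16); take (18,19); take (19,20).
Selected 7 classes.

7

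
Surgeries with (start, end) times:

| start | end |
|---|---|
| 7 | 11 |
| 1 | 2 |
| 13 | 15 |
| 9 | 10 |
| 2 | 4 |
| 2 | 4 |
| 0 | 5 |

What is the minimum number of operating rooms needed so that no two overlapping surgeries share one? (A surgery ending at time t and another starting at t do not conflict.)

3

Count concurrent intervals with a sweep; the peak is the room count.
starts: [0, 1, 2, 2, 7, 9, 13]
ends:   [2, 4, 4, 5, 10, 11, 15]
s0→1 s1→2 e2→1 s2→2 s2→3  — peak 3.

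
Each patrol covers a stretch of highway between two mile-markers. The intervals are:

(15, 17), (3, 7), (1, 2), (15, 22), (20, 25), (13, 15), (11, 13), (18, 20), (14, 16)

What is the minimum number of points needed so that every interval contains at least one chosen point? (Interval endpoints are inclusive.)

Process intervals by earliest right end; each time one isn't hit yet, stab at its right endpoint.
Sorted: [1,2] [3,7] [11,13] [13,15] [14,16] [15,17] [18,20] [15,22] [20,25]
{[1,2]} hit by 2; {[3,7]} hit by 7; {[11,13],[13,15]} hit by 13; {[14,16],[15,17]} hit by 16; {[18,20],[15,22],[20,25]} hit by 20.
Points: 2, 7, 13, 16, 20 (5 total).

5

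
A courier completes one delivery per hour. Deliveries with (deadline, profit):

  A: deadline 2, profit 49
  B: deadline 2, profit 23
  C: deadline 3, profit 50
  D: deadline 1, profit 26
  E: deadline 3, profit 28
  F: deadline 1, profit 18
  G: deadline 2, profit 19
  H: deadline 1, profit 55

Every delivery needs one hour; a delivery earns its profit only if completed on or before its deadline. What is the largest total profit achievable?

154

Sort by profit descending; place each in the latest free slot ≤ its deadline.
Profit order: H=55 C=50 A=49 E=28 D=26 B=23 G=19 F=18
Assign: H→slot 1, C→slot 3, A→slot 2, E skipped, D skipped, B skipped, G skipped, F skipped.
Slots: [1:H] [2:A] [3:C]
Profit = 55 + 49 + 50 = 154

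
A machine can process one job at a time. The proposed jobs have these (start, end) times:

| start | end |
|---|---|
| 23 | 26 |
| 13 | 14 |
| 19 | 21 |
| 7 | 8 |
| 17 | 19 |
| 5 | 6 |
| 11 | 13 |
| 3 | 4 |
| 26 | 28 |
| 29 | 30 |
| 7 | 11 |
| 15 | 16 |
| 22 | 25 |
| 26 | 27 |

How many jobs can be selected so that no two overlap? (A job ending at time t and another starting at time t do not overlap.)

11

Sorted by end: (3,4)  (5,6)  (7,8)  (7,11)  (11,13)  (13,14)  (15,16)  (17,19)  (19,21)  (22,25)  (23,26)  (26,27)  (26,28)  (29,30)
take (3,4); take (5,6); take (7,8); take (11,13); take (13,14); take (15,16); take (17,19); take (19,21); take (22,25); take (26,27); skip (26,28); take (29,30).
Selected 11 jobs.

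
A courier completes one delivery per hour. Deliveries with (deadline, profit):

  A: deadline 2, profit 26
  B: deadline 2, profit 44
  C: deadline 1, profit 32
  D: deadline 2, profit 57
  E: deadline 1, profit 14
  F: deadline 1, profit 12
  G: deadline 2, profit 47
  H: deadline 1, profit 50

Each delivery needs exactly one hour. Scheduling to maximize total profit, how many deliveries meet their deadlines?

Sort by profit descending; place each in the latest free slot ≤ its deadline.
By profit: D(d2,57), H(d1,50), G(d2,47), B(d2,44), C(d1,32), A(d2,26), E(d1,14), F(d1,12)
D→slot 2; H→slot 1; G skipped; B skipped; C skipped; A skipped; E skipped; F skipped.
2 of 8 scheduled.

2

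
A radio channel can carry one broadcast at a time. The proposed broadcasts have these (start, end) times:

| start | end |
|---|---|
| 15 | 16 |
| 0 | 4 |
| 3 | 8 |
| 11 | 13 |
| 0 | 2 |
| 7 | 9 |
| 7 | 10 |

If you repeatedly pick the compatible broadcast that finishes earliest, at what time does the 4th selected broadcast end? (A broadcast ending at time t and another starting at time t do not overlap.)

By end time: (0,2), (0,4), (3,8), (7,9), (7,10), (11,13), (15,16).
Pick (0,2); next start ≥ 2 → (3,8); next start ≥ 8 → (11,13); next start ≥ 13 → (15,16).
Selected: (0,2) (3,8) (11,13) (15,16)

16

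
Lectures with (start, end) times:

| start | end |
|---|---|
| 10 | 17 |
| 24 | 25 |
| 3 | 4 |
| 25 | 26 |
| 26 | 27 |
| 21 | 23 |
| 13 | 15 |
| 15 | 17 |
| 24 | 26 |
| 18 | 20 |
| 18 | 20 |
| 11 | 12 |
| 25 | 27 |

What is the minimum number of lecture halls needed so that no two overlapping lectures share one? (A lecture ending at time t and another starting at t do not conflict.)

starts: [3, 10, 11, 13, 15, 18, 18, 21, 24, 24, 25, 25, 26]
ends:   [4, 12, 15, 17, 17, 20, 20, 23, 25, 26, 26, 27, 27]
s3→1 e4→0 s10→1 s11→2 e12→1 s13→2 e15→1 s15→2 e17→1 e17→0 s18→1 s18→2 e20→1 e20→0 s21→1 e23→0 s24→1 s24→2 e25→1 s25→2 s25→3  — peak 3.

3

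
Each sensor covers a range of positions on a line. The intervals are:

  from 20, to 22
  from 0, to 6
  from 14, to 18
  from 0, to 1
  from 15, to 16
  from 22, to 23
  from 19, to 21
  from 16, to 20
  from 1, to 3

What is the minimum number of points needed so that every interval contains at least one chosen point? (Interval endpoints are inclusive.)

Sort by right endpoint; whenever an interval is uncovered, place a point at its right end.
Sorted: [0,1] [1,3] [0,6] [15,16] [14,18] [16,20] [19,21] [20,22] [22,23]
{[0,1],[1,3],[0,6]} hit by 1; {[15,16],[14,18],[16,20]} hit by 16; {[19,21],[20,22]} hit by 21; {[22,23]} hit by 23.
Points: 1, 16, 21, 23 (4 total).

4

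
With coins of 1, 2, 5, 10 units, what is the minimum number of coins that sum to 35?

Greedy: take as many of the largest coin as possible, then repeat with the remainder.
35 = 3×10 + 1×5
Total coins = 3 + 1 = 4

4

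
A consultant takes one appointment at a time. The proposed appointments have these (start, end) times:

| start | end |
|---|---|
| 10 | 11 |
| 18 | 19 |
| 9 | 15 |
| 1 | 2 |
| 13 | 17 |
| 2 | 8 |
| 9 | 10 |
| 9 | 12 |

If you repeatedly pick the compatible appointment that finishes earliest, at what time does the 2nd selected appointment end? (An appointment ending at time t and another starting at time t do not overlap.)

8

Order by finish time; keep every interval that doesn't clash with the previous kept one.
Sorted by end: (1,2)  (2,8)  (9,10)  (10,11)  (9,12)  (9,15)  (13,17)  (18,19)
take (1,2); take (2,8); take (9,10); take (10,11); skip (9,12); take (13,17); take (18,19).
Selected: (1,2) (2,8) (9,10) (10,11) (13,17) (18,19)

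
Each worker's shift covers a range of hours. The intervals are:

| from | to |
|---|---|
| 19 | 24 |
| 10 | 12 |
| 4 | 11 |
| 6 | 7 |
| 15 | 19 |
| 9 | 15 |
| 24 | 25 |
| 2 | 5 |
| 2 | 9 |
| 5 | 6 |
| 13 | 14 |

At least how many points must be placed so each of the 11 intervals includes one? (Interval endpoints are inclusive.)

Process intervals by earliest right end; each time one isn't hit yet, stab at its right endpoint.
Sorted: [2,5] [5,6] [6,7] [2,9] [4,11] [10,12] [13,14] [9,15] [15,19] [19,24] [24,25]
{[2,5],[5,6]} hit by 5; {[6,7],[2,9],[4,11]} hit by 7; {[10,12]} hit by 12; {[13,14],[9,15]} hit by 14; {[15,19],[19,24]} hit by 19; {[24,25]} hit by 25.
Points: 5, 7, 12, 14, 19, 25 (6 total).

6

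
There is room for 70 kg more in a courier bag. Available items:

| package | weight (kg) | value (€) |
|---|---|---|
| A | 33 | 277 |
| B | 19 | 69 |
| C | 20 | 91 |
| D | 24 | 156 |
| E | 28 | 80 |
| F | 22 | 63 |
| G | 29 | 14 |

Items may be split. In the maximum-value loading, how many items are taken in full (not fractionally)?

2

Ratios (sorted): A 8.39, D 6.50, C 4.55, B 3.63, F 2.86, E 2.86, G 0.48
take A (33 @ 277); take D (24 @ 156); take 13/20 of C → 59.15. Capacity used 70/70.
2 item(s) taken whole; one partial (take 13/20 of C).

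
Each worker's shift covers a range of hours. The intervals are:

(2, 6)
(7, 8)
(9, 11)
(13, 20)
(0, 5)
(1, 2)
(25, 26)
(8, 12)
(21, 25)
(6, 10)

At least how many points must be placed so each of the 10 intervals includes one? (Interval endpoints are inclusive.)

5

Sorted: [1,2] [0,5] [2,6] [7,8] [6,10] [9,11] [8,12] [13,20] [21,25] [25,26]
{[1,2],[0,5],[2,6]} hit by 2; {[7,8],[6,10]} hit by 8; {[9,11],[8,12]} hit by 11; {[13,20]} hit by 20; {[21,25],[25,26]} hit by 25.
Points: 2, 8, 11, 20, 25 (5 total).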